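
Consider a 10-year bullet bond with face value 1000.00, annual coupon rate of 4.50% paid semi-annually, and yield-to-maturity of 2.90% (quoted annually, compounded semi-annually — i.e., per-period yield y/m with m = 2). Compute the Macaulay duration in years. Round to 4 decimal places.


Coupon per period c = face * coupon_rate / m = 22.500000
Periods per year m = 2; per-period yield y/m = 0.014500
Number of cashflows N = 20
Cashflows (t years, CF_t, discount factor 1/(1+y/m)^(m*t), PV):
  t = 0.5000: CF_t = 22.500000, DF = 0.985707, PV = 22.178413
  t = 1.0000: CF_t = 22.500000, DF = 0.971619, PV = 21.861422
  t = 1.5000: CF_t = 22.500000, DF = 0.957732, PV = 21.548962
  t = 2.0000: CF_t = 22.500000, DF = 0.944043, PV = 21.240968
  t = 2.5000: CF_t = 22.500000, DF = 0.930550, PV = 20.937376
  t = 3.0000: CF_t = 22.500000, DF = 0.917250, PV = 20.638124
  t = 3.5000: CF_t = 22.500000, DF = 0.904140, PV = 20.343148
  t = 4.0000: CF_t = 22.500000, DF = 0.891217, PV = 20.052388
  t = 4.5000: CF_t = 22.500000, DF = 0.878479, PV = 19.765784
  t = 5.0000: CF_t = 22.500000, DF = 0.865923, PV = 19.483277
  t = 5.5000: CF_t = 22.500000, DF = 0.853547, PV = 19.204807
  t = 6.0000: CF_t = 22.500000, DF = 0.841347, PV = 18.930318
  t = 6.5000: CF_t = 22.500000, DF = 0.829322, PV = 18.659751
  t = 7.0000: CF_t = 22.500000, DF = 0.817469, PV = 18.393052
  t = 7.5000: CF_t = 22.500000, DF = 0.805785, PV = 18.130165
  t = 8.0000: CF_t = 22.500000, DF = 0.794268, PV = 17.871035
  t = 8.5000: CF_t = 22.500000, DF = 0.782916, PV = 17.615608
  t = 9.0000: CF_t = 22.500000, DF = 0.771726, PV = 17.363833
  t = 9.5000: CF_t = 22.500000, DF = 0.760696, PV = 17.115656
  t = 10.0000: CF_t = 1022.500000, DF = 0.749823, PV = 766.694397
Price P = sum_t PV_t = 1138.028485
Macaulay numerator sum_t t * PV_t:
  t * PV_t at t = 0.5000: 11.089207
  t * PV_t at t = 1.0000: 21.861422
  t * PV_t at t = 1.5000: 32.323444
  t * PV_t at t = 2.0000: 42.481937
  t * PV_t at t = 2.5000: 52.343441
  t * PV_t at t = 3.0000: 61.914371
  t * PV_t at t = 3.5000: 71.201018
  t * PV_t at t = 4.0000: 80.209553
  t * PV_t at t = 4.5000: 88.946030
  t * PV_t at t = 5.0000: 97.416385
  t * PV_t at t = 5.5000: 105.626440
  t * PV_t at t = 6.0000: 113.581906
  t * PV_t at t = 6.5000: 121.288383
  t * PV_t at t = 7.0000: 128.751364
  t * PV_t at t = 7.5000: 135.976235
  t * PV_t at t = 8.0000: 142.968277
  t * PV_t at t = 8.5000: 149.732671
  t * PV_t at t = 9.0000: 156.274495
  t * PV_t at t = 9.5000: 162.598729
  t * PV_t at t = 10.0000: 7666.943967
Macaulay duration D = (sum_t t * PV_t) / P = 9443.529274 / 1138.028485 = 8.298148

Answer: Macaulay duration = 8.2981 years


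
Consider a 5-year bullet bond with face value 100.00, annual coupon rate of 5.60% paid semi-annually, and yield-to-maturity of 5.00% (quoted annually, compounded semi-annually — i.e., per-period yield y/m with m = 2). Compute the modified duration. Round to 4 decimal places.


Coupon per period c = face * coupon_rate / m = 2.800000
Periods per year m = 2; per-period yield y/m = 0.025000
Number of cashflows N = 10
Cashflows (t years, CF_t, discount factor 1/(1+y/m)^(m*t), PV):
  t = 0.5000: CF_t = 2.800000, DF = 0.975610, PV = 2.731707
  t = 1.0000: CF_t = 2.800000, DF = 0.951814, PV = 2.665080
  t = 1.5000: CF_t = 2.800000, DF = 0.928599, PV = 2.600078
  t = 2.0000: CF_t = 2.800000, DF = 0.905951, PV = 2.536662
  t = 2.5000: CF_t = 2.800000, DF = 0.883854, PV = 2.474792
  t = 3.0000: CF_t = 2.800000, DF = 0.862297, PV = 2.414431
  t = 3.5000: CF_t = 2.800000, DF = 0.841265, PV = 2.355543
  t = 4.0000: CF_t = 2.800000, DF = 0.820747, PV = 2.298090
  t = 4.5000: CF_t = 2.800000, DF = 0.800728, PV = 2.242039
  t = 5.0000: CF_t = 102.800000, DF = 0.781198, PV = 80.307196
Price P = sum_t PV_t = 102.625619
First compute Macaulay numerator sum_t t * PV_t:
  t * PV_t at t = 0.5000: 1.365854
  t * PV_t at t = 1.0000: 2.665080
  t * PV_t at t = 1.5000: 3.900118
  t * PV_t at t = 2.0000: 5.073324
  t * PV_t at t = 2.5000: 6.186980
  t * PV_t at t = 3.0000: 7.243294
  t * PV_t at t = 3.5000: 8.244399
  t * PV_t at t = 4.0000: 9.192362
  t * PV_t at t = 4.5000: 10.089177
  t * PV_t at t = 5.0000: 401.535978
Macaulay duration D = 455.496566 / 102.625619 = 4.438429
Modified duration = D / (1 + y/m) = 4.438429 / (1 + 0.025000) = 4.330175

Answer: Modified duration = 4.3302


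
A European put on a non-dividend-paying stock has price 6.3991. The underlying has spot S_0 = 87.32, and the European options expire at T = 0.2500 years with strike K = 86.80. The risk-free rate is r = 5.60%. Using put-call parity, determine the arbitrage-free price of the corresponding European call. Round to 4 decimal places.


Answer: Call price = 8.1258

Derivation:
Put-call parity: C - P = S_0 * exp(-qT) - K * exp(-rT).
S_0 * exp(-qT) = 87.3200 * 1.00000000 = 87.32000000
K * exp(-rT) = 86.8000 * 0.98609754 = 85.59326684
C = P + S*exp(-qT) - K*exp(-rT)
C = 6.3991 + 87.32000000 - 85.59326684 = 8.1258


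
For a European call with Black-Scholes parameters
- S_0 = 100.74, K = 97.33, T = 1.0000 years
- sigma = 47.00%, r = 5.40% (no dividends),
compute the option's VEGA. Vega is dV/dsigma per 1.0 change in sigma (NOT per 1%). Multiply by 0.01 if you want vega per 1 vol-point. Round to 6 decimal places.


Answer: Vega = 36.747558

Derivation:
d1 = 0.4231610083; d2 = -0.0468389917
phi(d1) = 0.3647762407; exp(-qT) = 1.0000000000; exp(-rT) = 0.9474321065
Vega = S * exp(-qT) * phi(d1) * sqrt(T) = 100.7400 * 1.0000000000 * 0.3647762407 * 1.0000000000 = 36.747558


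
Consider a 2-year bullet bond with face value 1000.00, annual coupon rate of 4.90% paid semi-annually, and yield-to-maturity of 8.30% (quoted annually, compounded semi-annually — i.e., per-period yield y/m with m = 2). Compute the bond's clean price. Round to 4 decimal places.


Answer: Price = 938.5093

Derivation:
Coupon per period c = face * coupon_rate / m = 24.500000
Periods per year m = 2; per-period yield y/m = 0.041500
Number of cashflows N = 4
Cashflows (t years, CF_t, discount factor 1/(1+y/m)^(m*t), PV):
  t = 0.5000: CF_t = 24.500000, DF = 0.960154, PV = 23.523764
  t = 1.0000: CF_t = 24.500000, DF = 0.921895, PV = 22.586427
  t = 1.5000: CF_t = 24.500000, DF = 0.885161, PV = 21.686440
  t = 2.0000: CF_t = 1024.500000, DF = 0.849890, PV = 870.712673
Price P = sum_t PV_t = 938.509304


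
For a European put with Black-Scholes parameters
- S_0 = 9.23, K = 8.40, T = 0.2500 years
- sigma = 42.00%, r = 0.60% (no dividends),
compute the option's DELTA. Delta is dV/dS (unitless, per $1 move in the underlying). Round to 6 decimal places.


Answer: Delta = -0.287452

Derivation:
d1 = 0.5608444889; d2 = 0.3508444889
phi(d1) = 0.3408844200; exp(-qT) = 1.0000000000; exp(-rT) = 0.9985011244
N(-d1) = 0.2874517776
Delta = -exp(-qT) * N(-d1) = -1.0000000000 * 0.2874517776 = -0.287452


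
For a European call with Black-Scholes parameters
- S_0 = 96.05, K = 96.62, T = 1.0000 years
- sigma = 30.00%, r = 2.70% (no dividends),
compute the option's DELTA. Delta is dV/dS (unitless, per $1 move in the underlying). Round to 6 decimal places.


d1 = 0.2202771003; d2 = -0.0797228997
phi(d1) = 0.3893800058; exp(-qT) = 1.0000000000; exp(-rT) = 0.9733612415
N(d1) = 0.5871723233
Delta = exp(-qT) * N(d1) = 1.0000000000 * 0.5871723233 = 0.587172

Answer: Delta = 0.587172


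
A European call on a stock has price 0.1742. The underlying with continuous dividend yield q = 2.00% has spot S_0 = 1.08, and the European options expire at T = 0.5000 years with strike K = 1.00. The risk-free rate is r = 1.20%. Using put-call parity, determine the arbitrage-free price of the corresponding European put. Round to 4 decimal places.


Put-call parity: C - P = S_0 * exp(-qT) - K * exp(-rT).
S_0 * exp(-qT) = 1.0800 * 0.99004983 = 1.06925382
K * exp(-rT) = 1.0000 * 0.99401796 = 0.99401796
P = C - S*exp(-qT) + K*exp(-rT)
P = 0.1742 - 1.06925382 + 0.99401796 = 0.0990

Answer: Put price = 0.0990


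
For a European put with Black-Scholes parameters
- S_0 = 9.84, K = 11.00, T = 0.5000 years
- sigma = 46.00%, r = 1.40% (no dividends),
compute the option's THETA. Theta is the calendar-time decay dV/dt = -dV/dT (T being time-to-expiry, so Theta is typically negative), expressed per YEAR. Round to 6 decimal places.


Answer: Theta = -1.156082

Derivation:
d1 = -0.1584520591; d2 = -0.4837211785
phi(d1) = 0.3939654512; exp(-qT) = 1.0000000000; exp(-rT) = 0.9930244429
Theta = -S*exp(-qT)*phi(d1)*sigma/(2*sqrt(T)) + r*K*exp(-rT)*N(-d2) - q*S*exp(-qT)*N(-d1)
N(-d1) = 0.5629497027; N(-d2) = 0.6857081196; sqrt(T) = 0.7071067812
Term 1 = -9.8400 * 1.0000000000 * 0.3939654512 * 0.4600 / (2 * 0.7071067812) = -1.2609447864
Term 2 = 0.0140 * 11.0000 * 0.9930244429 * 0.6857081196 = 0.1048624382
Term 3 = 0 (no dividend yield, q = 0)
Theta = -1.2609447864 + (0.1048624382) + (0.0000000000) = -1.156082


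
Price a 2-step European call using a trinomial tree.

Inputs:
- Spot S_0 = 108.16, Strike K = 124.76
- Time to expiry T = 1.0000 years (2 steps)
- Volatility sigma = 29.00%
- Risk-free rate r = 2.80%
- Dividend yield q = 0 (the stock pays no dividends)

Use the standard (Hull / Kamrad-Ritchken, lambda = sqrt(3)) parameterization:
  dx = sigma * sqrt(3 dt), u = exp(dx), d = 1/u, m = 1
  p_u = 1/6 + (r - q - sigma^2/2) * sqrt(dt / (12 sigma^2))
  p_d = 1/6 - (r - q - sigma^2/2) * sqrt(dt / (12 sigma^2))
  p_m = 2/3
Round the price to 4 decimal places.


dt = T/N = 0.500000; dx = sigma*sqrt(3*dt) = 0.355176
u = exp(dx) = 1.426432; d = 1/u = 0.701050
p_u = 0.156777, p_m = 0.666667, p_d = 0.176556
Discount per step: exp(-r*dt) = 0.986098
Stock lattice S(k, j) with j the centered position index:
  k=0: S(0,+0) = 108.1600
  k=1: S(1,-1) = 75.8256; S(1,+0) = 108.1600; S(1,+1) = 154.2829
  k=2: S(2,-2) = 53.1575; S(2,-1) = 75.8256; S(2,+0) = 108.1600; S(2,+1) = 154.2829; S(2,+2) = 220.0740
Terminal payoffs V(N, j) = max(S_T - K, 0):
  V(2,-2) = 0.000000; V(2,-1) = 0.000000; V(2,+0) = 0.000000; V(2,+1) = 29.522853; V(2,+2) = 95.313953
Backward induction: V(k, j) = exp(-r*dt) * [p_u * V(k+1, j+1) + p_m * V(k+1, j) + p_d * V(k+1, j-1)]
  V(1,-1) = exp(-r*dt) * [p_u*0.000000 + p_m*0.000000 + p_d*0.000000] = 0.000000
  V(1,+0) = exp(-r*dt) * [p_u*29.522853 + p_m*0.000000 + p_d*0.000000] = 4.564163
  V(1,+1) = exp(-r*dt) * [p_u*95.313953 + p_m*29.522853 + p_d*0.000000] = 34.143585
  V(0,+0) = exp(-r*dt) * [p_u*34.143585 + p_m*4.564163 + p_d*0.000000] = 8.278990

Answer: Price = V(0,0) = 8.2790


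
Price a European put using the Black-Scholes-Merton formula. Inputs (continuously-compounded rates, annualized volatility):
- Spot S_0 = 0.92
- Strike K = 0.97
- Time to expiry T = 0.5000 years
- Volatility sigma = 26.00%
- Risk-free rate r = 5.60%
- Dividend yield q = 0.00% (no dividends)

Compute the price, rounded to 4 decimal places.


Answer: Price = 0.0805

Derivation:
d1 = (ln(S/K) + (r - q + 0.5*sigma^2) * T) / (sigma * sqrt(T)) = -0.04363611
d2 = d1 - sigma * sqrt(T) = -0.22748387
exp(-rT) = 0.97238837; exp(-qT) = 1.00000000
P = K * exp(-rT) * N(-d2) - S_0 * exp(-qT) * N(-d1)
N(-d1) = 0.51740277; N(-d2) = 0.58997625
P = 0.9700 * 0.97238837 * 0.58997625 - 0.9200 * 1.00000000 * 0.51740277 = 0.0805


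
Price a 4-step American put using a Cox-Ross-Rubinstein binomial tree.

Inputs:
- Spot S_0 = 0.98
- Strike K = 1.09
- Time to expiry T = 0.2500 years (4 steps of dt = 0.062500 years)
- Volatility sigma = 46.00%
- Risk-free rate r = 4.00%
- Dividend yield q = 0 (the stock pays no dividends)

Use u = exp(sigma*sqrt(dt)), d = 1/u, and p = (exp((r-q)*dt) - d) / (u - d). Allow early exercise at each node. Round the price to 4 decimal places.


Answer: Price = V(0,0) = 0.1590

Derivation:
dt = T/N = 0.062500
u = exp(sigma*sqrt(dt)) = 1.121873; d = 1/u = 0.891366
p = (exp((r-q)*dt) - d) / (u - d) = 0.482141
Discount per step: exp(-r*dt) = 0.997503
Stock lattice S(k, i) with i counting down-moves:
  k=0: S(0,0) = 0.9800
  k=1: S(1,0) = 1.0994; S(1,1) = 0.8735
  k=2: S(2,0) = 1.2334; S(2,1) = 0.9800; S(2,2) = 0.7786
  k=3: S(3,0) = 1.3838; S(3,1) = 1.0994; S(3,2) = 0.8735; S(3,3) = 0.6941
  k=4: S(4,0) = 1.5524; S(4,1) = 1.2334; S(4,2) = 0.9800; S(4,3) = 0.7786; S(4,4) = 0.6187
Terminal payoffs V(N, i) = max(K - S_T, 0):
  V(4,0) = 0.000000; V(4,1) = 0.000000; V(4,2) = 0.110000; V(4,3) = 0.311357; V(4,4) = 0.471342
Backward induction: V(k, i) = exp(-r*dt) * [p * V(k+1, i) + (1-p) * V(k+1, i+1)]; then take max(V_cont, immediate exercise) for American.
  V(3,0) = exp(-r*dt) * [p*0.000000 + (1-p)*0.000000] = 0.000000; exercise = 0.000000; V(3,0) = max -> 0.000000
  V(3,1) = exp(-r*dt) * [p*0.000000 + (1-p)*0.110000] = 0.056822; exercise = 0.000000; V(3,1) = max -> 0.056822
  V(3,2) = exp(-r*dt) * [p*0.110000 + (1-p)*0.311357] = 0.213740; exercise = 0.216461; V(3,2) = max -> 0.216461
  V(3,3) = exp(-r*dt) * [p*0.311357 + (1-p)*0.471342] = 0.393222; exercise = 0.395944; V(3,3) = max -> 0.395944
  V(2,0) = exp(-r*dt) * [p*0.000000 + (1-p)*0.056822] = 0.029352; exercise = 0.000000; V(2,0) = max -> 0.029352
  V(2,1) = exp(-r*dt) * [p*0.056822 + (1-p)*0.216461] = 0.139144; exercise = 0.110000; V(2,1) = max -> 0.139144
  V(2,2) = exp(-r*dt) * [p*0.216461 + (1-p)*0.395944] = 0.308635; exercise = 0.311357; V(2,2) = max -> 0.311357
  V(1,0) = exp(-r*dt) * [p*0.029352 + (1-p)*0.139144] = 0.085994; exercise = 0.000000; V(1,0) = max -> 0.085994
  V(1,1) = exp(-r*dt) * [p*0.139144 + (1-p)*0.311357] = 0.227756; exercise = 0.216461; V(1,1) = max -> 0.227756
  V(0,0) = exp(-r*dt) * [p*0.085994 + (1-p)*0.227756] = 0.159009; exercise = 0.110000; V(0,0) = max -> 0.159009


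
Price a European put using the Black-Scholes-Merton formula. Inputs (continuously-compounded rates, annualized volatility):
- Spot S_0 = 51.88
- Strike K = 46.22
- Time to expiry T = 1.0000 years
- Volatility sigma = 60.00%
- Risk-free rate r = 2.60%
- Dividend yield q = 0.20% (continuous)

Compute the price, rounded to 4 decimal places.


d1 = (ln(S/K) + (r - q + 0.5*sigma^2) * T) / (sigma * sqrt(T)) = 0.53253459
d2 = d1 - sigma * sqrt(T) = -0.06746541
exp(-rT) = 0.97433509; exp(-qT) = 0.99800200
P = K * exp(-rT) * N(-d2) - S_0 * exp(-qT) * N(-d1)
N(-d1) = 0.29717790; N(-d2) = 0.52689440
P = 46.2200 * 0.97433509 * 0.52689440 - 51.8800 * 0.99800200 * 0.29717790 = 8.3413

Answer: Price = 8.3413


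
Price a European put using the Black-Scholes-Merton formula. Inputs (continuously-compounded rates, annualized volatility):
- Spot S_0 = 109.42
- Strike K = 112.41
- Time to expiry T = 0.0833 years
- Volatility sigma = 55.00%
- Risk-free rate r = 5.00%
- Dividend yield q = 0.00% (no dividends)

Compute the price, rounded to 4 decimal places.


Answer: Price = 8.3352

Derivation:
d1 = (ln(S/K) + (r - q + 0.5*sigma^2) * T) / (sigma * sqrt(T)) = -0.06422525
d2 = d1 - sigma * sqrt(T) = -0.22296481
exp(-rT) = 0.99584366; exp(-qT) = 1.00000000
P = K * exp(-rT) * N(-d2) - S_0 * exp(-qT) * N(-d1)
N(-d1) = 0.52560456; N(-d2) = 0.58821855
P = 112.4100 * 0.99584366 * 0.58821855 - 109.4200 * 1.00000000 * 0.52560456 = 8.3352


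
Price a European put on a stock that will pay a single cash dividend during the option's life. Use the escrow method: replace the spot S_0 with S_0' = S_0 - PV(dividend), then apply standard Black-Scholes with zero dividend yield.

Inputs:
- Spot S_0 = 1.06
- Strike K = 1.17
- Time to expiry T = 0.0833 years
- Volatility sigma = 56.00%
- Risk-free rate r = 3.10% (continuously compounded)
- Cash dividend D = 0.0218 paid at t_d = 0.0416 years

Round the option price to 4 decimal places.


PV(D) = D * exp(-r * t_d) = 0.0218 * 0.99871123 = 0.02177190
S_0' = S_0 - PV(D) = 1.0600 - 0.02177190 = 1.03822810
d1 = (ln(S_0'/K) + (r + sigma^2/2)*T) / (sigma*sqrt(T)) = -0.64249978
d2 = d1 - sigma*sqrt(T) = -0.80412552
exp(-rT) = 0.99742103
N(-d1) = 0.73972564; N(-d2) = 0.78933776
P = K * exp(-rT) * N(-d2) - S_0' * N(-d1) = 1.1700 * 0.99742103 * 0.78933776 - 1.03822810 * 0.73972564 = 0.1531

Answer: Price = 0.1531


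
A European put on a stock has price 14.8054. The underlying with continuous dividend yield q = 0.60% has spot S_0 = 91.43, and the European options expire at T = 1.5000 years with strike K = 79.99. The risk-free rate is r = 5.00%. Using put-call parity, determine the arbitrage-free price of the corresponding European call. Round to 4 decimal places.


Put-call parity: C - P = S_0 * exp(-qT) - K * exp(-rT).
S_0 * exp(-qT) = 91.4300 * 0.99104038 = 90.61082183
K * exp(-rT) = 79.9900 * 0.92774349 = 74.21020147
C = P + S*exp(-qT) - K*exp(-rT)
C = 14.8054 + 90.61082183 - 74.21020147 = 31.2060

Answer: Call price = 31.2060


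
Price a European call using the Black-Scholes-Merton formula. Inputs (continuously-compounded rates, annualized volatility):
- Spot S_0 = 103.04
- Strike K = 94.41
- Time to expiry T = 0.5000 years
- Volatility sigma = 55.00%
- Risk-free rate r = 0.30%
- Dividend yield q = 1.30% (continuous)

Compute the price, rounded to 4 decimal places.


Answer: Price = 19.5461

Derivation:
d1 = (ln(S/K) + (r - q + 0.5*sigma^2) * T) / (sigma * sqrt(T)) = 0.40650994
d2 = d1 - sigma * sqrt(T) = 0.01760121
exp(-rT) = 0.99850112; exp(-qT) = 0.99352108
C = S_0 * exp(-qT) * N(d1) - K * exp(-rT) * N(d2)
N(d1) = 0.65781602; N(d2) = 0.50702150
C = 103.0400 * 0.99352108 * 0.65781602 - 94.4100 * 0.99850112 * 0.50702150 = 19.5461


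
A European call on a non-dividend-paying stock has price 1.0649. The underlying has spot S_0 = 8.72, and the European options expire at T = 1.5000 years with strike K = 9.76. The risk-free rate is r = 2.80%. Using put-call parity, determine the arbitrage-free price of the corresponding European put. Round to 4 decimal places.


Answer: Put price = 1.7035

Derivation:
Put-call parity: C - P = S_0 * exp(-qT) - K * exp(-rT).
S_0 * exp(-qT) = 8.7200 * 1.00000000 = 8.72000000
K * exp(-rT) = 9.7600 * 0.95886978 = 9.35856906
P = C - S*exp(-qT) + K*exp(-rT)
P = 1.0649 - 8.72000000 + 9.35856906 = 1.7035


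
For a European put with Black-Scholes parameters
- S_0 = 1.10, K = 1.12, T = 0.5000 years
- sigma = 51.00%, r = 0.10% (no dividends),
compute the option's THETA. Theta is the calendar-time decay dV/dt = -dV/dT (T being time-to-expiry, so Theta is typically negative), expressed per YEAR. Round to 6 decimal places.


Answer: Theta = -0.156227

Derivation:
d1 = 0.1317339781; d2 = -0.2288904803
phi(d1) = 0.3954956646; exp(-qT) = 1.0000000000; exp(-rT) = 0.9995001250
Theta = -S*exp(-qT)*phi(d1)*sigma/(2*sqrt(T)) + r*K*exp(-rT)*N(-d2) - q*S*exp(-qT)*N(-d1)
N(-d1) = 0.4475973545; N(-d2) = 0.5905229801; sqrt(T) = 0.7071067812
Term 1 = -1.1000 * 1.0000000000 * 0.3954956646 * 0.5100 / (2 * 0.7071067812) = -0.1568879508
Term 2 = 0.0010 * 1.1200 * 0.9995001250 * 0.5905229801 = 0.0006610551
Term 3 = 0 (no dividend yield, q = 0)
Theta = -0.1568879508 + (0.0006610551) + (0.0000000000) = -0.156227


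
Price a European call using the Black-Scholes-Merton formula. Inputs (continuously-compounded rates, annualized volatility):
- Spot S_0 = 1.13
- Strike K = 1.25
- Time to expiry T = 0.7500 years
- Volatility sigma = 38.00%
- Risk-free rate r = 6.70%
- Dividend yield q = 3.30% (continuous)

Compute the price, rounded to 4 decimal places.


d1 = (ln(S/K) + (r - q + 0.5*sigma^2) * T) / (sigma * sqrt(T)) = -0.06465083
d2 = d1 - sigma * sqrt(T) = -0.39374048
exp(-rT) = 0.95099165; exp(-qT) = 0.97555377
C = S_0 * exp(-qT) * N(d1) - K * exp(-rT) * N(d2)
N(d1) = 0.47422601; N(d2) = 0.34688633
C = 1.1300 * 0.97555377 * 0.47422601 - 1.2500 * 0.95099165 * 0.34688633 = 0.1104

Answer: Price = 0.1104


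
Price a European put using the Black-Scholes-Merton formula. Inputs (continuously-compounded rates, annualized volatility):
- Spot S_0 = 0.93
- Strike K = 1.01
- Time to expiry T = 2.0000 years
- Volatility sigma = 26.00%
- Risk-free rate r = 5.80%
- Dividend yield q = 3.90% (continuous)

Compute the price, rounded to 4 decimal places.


d1 = (ln(S/K) + (r - q + 0.5*sigma^2) * T) / (sigma * sqrt(T)) = 0.06276654
d2 = d1 - sigma * sqrt(T) = -0.30492899
exp(-rT) = 0.89047522; exp(-qT) = 0.92496443
P = K * exp(-rT) * N(-d2) - S_0 * exp(-qT) * N(-d1)
N(-d1) = 0.47497620; N(-d2) = 0.61978988
P = 1.0100 * 0.89047522 * 0.61978988 - 0.9300 * 0.92496443 * 0.47497620 = 0.1488

Answer: Price = 0.1488


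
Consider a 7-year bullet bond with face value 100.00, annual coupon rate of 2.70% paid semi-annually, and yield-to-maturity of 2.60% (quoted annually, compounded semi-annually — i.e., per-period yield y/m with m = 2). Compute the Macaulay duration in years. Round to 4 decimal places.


Coupon per period c = face * coupon_rate / m = 1.350000
Periods per year m = 2; per-period yield y/m = 0.013000
Number of cashflows N = 14
Cashflows (t years, CF_t, discount factor 1/(1+y/m)^(m*t), PV):
  t = 0.5000: CF_t = 1.350000, DF = 0.987167, PV = 1.332675
  t = 1.0000: CF_t = 1.350000, DF = 0.974498, PV = 1.315573
  t = 1.5000: CF_t = 1.350000, DF = 0.961992, PV = 1.298690
  t = 2.0000: CF_t = 1.350000, DF = 0.949647, PV = 1.282024
  t = 2.5000: CF_t = 1.350000, DF = 0.937460, PV = 1.265571
  t = 3.0000: CF_t = 1.350000, DF = 0.925429, PV = 1.249330
  t = 3.5000: CF_t = 1.350000, DF = 0.913553, PV = 1.233297
  t = 4.0000: CF_t = 1.350000, DF = 0.901829, PV = 1.217470
  t = 4.5000: CF_t = 1.350000, DF = 0.890256, PV = 1.201846
  t = 5.0000: CF_t = 1.350000, DF = 0.878831, PV = 1.186422
  t = 5.5000: CF_t = 1.350000, DF = 0.867553, PV = 1.171197
  t = 6.0000: CF_t = 1.350000, DF = 0.856420, PV = 1.156167
  t = 6.5000: CF_t = 1.350000, DF = 0.845429, PV = 1.141329
  t = 7.0000: CF_t = 101.350000, DF = 0.834580, PV = 84.584642
Price P = sum_t PV_t = 100.636232
Macaulay numerator sum_t t * PV_t:
  t * PV_t at t = 0.5000: 0.666338
  t * PV_t at t = 1.0000: 1.315573
  t * PV_t at t = 1.5000: 1.948035
  t * PV_t at t = 2.0000: 2.564047
  t * PV_t at t = 2.5000: 3.163928
  t * PV_t at t = 3.0000: 3.747989
  t * PV_t at t = 3.5000: 4.316539
  t * PV_t at t = 4.0000: 4.869879
  t * PV_t at t = 4.5000: 5.408306
  t * PV_t at t = 5.0000: 5.932112
  t * PV_t at t = 5.5000: 6.441582
  t * PV_t at t = 6.0000: 6.937000
  t * PV_t at t = 6.5000: 7.418641
  t * PV_t at t = 7.0000: 592.092497
Macaulay duration D = (sum_t t * PV_t) / P = 646.822466 / 100.636232 = 6.427332

Answer: Macaulay duration = 6.4273 years


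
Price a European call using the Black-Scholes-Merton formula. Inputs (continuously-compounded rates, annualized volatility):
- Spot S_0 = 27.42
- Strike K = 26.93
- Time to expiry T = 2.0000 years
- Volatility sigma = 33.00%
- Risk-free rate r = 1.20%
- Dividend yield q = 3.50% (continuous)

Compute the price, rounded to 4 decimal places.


Answer: Price = 4.4299

Derivation:
d1 = (ln(S/K) + (r - q + 0.5*sigma^2) * T) / (sigma * sqrt(T)) = 0.17341637
d2 = d1 - sigma * sqrt(T) = -0.29327411
exp(-rT) = 0.97628571; exp(-qT) = 0.93239382
C = S_0 * exp(-qT) * N(d1) - K * exp(-rT) * N(d2)
N(d1) = 0.56883792; N(d2) = 0.38465632
C = 27.4200 * 0.93239382 * 0.56883792 - 26.9300 * 0.97628571 * 0.38465632 = 4.4299


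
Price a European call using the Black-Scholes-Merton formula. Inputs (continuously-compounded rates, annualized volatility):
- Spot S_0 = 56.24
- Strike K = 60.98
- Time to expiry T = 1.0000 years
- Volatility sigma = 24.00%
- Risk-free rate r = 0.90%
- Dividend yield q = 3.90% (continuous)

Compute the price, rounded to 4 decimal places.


Answer: Price = 2.8675

Derivation:
d1 = (ln(S/K) + (r - q + 0.5*sigma^2) * T) / (sigma * sqrt(T)) = -0.34215706
d2 = d1 - sigma * sqrt(T) = -0.58215706
exp(-rT) = 0.99104038; exp(-qT) = 0.96175071
C = S_0 * exp(-qT) * N(d1) - K * exp(-rT) * N(d2)
N(d1) = 0.36611635; N(d2) = 0.28023045
C = 56.2400 * 0.96175071 * 0.36611635 - 60.9800 * 0.99104038 * 0.28023045 = 2.8675


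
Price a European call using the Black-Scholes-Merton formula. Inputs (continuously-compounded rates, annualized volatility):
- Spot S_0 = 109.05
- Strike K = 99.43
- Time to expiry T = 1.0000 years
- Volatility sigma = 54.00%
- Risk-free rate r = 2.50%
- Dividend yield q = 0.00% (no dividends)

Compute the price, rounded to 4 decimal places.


d1 = (ln(S/K) + (r - q + 0.5*sigma^2) * T) / (sigma * sqrt(T)) = 0.48731965
d2 = d1 - sigma * sqrt(T) = -0.05268035
exp(-rT) = 0.97530991; exp(-qT) = 1.00000000
C = S_0 * exp(-qT) * N(d1) - K * exp(-rT) * N(d2)
N(d1) = 0.68698409; N(d2) = 0.47899330
C = 109.0500 * 1.00000000 * 0.68698409 - 99.4300 * 0.97530991 * 0.47899330 = 28.4652

Answer: Price = 28.4652


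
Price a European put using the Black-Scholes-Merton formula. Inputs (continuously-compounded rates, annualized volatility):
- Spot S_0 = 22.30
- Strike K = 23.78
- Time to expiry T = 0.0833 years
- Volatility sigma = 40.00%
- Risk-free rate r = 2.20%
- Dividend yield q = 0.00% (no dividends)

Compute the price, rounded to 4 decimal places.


Answer: Price = 1.9288

Derivation:
d1 = (ln(S/K) + (r - q + 0.5*sigma^2) * T) / (sigma * sqrt(T)) = -0.48300634
d2 = d1 - sigma * sqrt(T) = -0.59845330
exp(-rT) = 0.99816908; exp(-qT) = 1.00000000
P = K * exp(-rT) * N(-d2) - S_0 * exp(-qT) * N(-d1)
N(-d1) = 0.68545438; N(-d2) = 0.72523125
P = 23.7800 * 0.99816908 * 0.72523125 - 22.3000 * 1.00000000 * 0.68545438 = 1.9288


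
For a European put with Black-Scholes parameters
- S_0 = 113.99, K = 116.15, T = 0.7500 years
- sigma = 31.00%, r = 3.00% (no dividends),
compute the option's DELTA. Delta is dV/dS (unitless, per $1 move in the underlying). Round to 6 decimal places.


d1 = 0.1481211337; d2 = -0.1203467415
phi(d1) = 0.3945898262; exp(-qT) = 1.0000000000; exp(-rT) = 0.9777512372
N(-d1) = 0.4411235856
Delta = -exp(-qT) * N(-d1) = -1.0000000000 * 0.4411235856 = -0.441124

Answer: Delta = -0.441124


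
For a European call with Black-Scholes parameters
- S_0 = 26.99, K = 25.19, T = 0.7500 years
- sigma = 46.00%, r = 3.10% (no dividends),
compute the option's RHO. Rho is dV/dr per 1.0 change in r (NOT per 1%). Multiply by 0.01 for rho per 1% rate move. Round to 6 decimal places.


d1 = 0.4308020444; d2 = 0.0324303587
phi(d1) = 0.3635880678; exp(-qT) = 1.0000000000; exp(-rT) = 0.9770181987
N(d2) = 0.5129355738
Rho = K*T*exp(-rT)*N(d2) = 25.1900 * 0.7500 * 0.9770181987 * 0.5129355738 = 9.467927

Answer: Rho = 9.467927


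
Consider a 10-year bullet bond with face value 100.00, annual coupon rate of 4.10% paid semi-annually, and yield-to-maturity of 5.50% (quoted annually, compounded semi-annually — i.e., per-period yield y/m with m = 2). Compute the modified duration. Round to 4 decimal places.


Answer: Modified duration = 7.9645

Derivation:
Coupon per period c = face * coupon_rate / m = 2.050000
Periods per year m = 2; per-period yield y/m = 0.027500
Number of cashflows N = 20
Cashflows (t years, CF_t, discount factor 1/(1+y/m)^(m*t), PV):
  t = 0.5000: CF_t = 2.050000, DF = 0.973236, PV = 1.995134
  t = 1.0000: CF_t = 2.050000, DF = 0.947188, PV = 1.941736
  t = 1.5000: CF_t = 2.050000, DF = 0.921838, PV = 1.889767
  t = 2.0000: CF_t = 2.050000, DF = 0.897166, PV = 1.839190
  t = 2.5000: CF_t = 2.050000, DF = 0.873154, PV = 1.789966
  t = 3.0000: CF_t = 2.050000, DF = 0.849785, PV = 1.742059
  t = 3.5000: CF_t = 2.050000, DF = 0.827041, PV = 1.695435
  t = 4.0000: CF_t = 2.050000, DF = 0.804906, PV = 1.650058
  t = 4.5000: CF_t = 2.050000, DF = 0.783364, PV = 1.605896
  t = 5.0000: CF_t = 2.050000, DF = 0.762398, PV = 1.562916
  t = 5.5000: CF_t = 2.050000, DF = 0.741993, PV = 1.521086
  t = 6.0000: CF_t = 2.050000, DF = 0.722134, PV = 1.480376
  t = 6.5000: CF_t = 2.050000, DF = 0.702807, PV = 1.440755
  t = 7.0000: CF_t = 2.050000, DF = 0.683997, PV = 1.402194
  t = 7.5000: CF_t = 2.050000, DF = 0.665691, PV = 1.364666
  t = 8.0000: CF_t = 2.050000, DF = 0.647874, PV = 1.328142
  t = 8.5000: CF_t = 2.050000, DF = 0.630535, PV = 1.292596
  t = 9.0000: CF_t = 2.050000, DF = 0.613659, PV = 1.258001
  t = 9.5000: CF_t = 2.050000, DF = 0.597235, PV = 1.224332
  t = 10.0000: CF_t = 102.050000, DF = 0.581251, PV = 59.316620
Price P = sum_t PV_t = 89.340924
First compute Macaulay numerator sum_t t * PV_t:
  t * PV_t at t = 0.5000: 0.997567
  t * PV_t at t = 1.0000: 1.941736
  t * PV_t at t = 1.5000: 2.834651
  t * PV_t at t = 2.0000: 3.678380
  t * PV_t at t = 2.5000: 4.474914
  t * PV_t at t = 3.0000: 5.226177
  t * PV_t at t = 3.5000: 5.934021
  t * PV_t at t = 4.0000: 6.600232
  t * PV_t at t = 4.5000: 7.226531
  t * PV_t at t = 5.0000: 7.814579
  t * PV_t at t = 5.5000: 8.365972
  t * PV_t at t = 6.0000: 8.882253
  t * PV_t at t = 6.5000: 9.364906
  t * PV_t at t = 7.0000: 9.815361
  t * PV_t at t = 7.5000: 10.234996
  t * PV_t at t = 8.0000: 10.625138
  t * PV_t at t = 8.5000: 10.987064
  t * PV_t at t = 9.0000: 11.322007
  t * PV_t at t = 9.5000: 11.631151
  t * PV_t at t = 10.0000: 593.166203
Macaulay duration D = 731.123839 / 89.340924 = 8.183527
Modified duration = D / (1 + y/m) = 8.183527 / (1 + 0.027500) = 7.964503


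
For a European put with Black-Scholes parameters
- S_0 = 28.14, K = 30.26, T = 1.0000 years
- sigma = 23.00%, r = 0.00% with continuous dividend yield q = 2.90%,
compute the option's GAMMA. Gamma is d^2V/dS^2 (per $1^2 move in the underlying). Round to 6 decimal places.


Answer: Gamma = 0.056762

Derivation:
d1 = -0.3268898116; d2 = -0.5568898116
phi(d1) = 0.3781868068; exp(-qT) = 0.9714164645; exp(-rT) = 1.0000000000
Gamma = exp(-qT) * phi(d1) / (S * sigma * sqrt(T)) = 0.9714164645 * 0.3781868068 / (28.1400 * 0.2300 * 1.0000000000) = 0.056762


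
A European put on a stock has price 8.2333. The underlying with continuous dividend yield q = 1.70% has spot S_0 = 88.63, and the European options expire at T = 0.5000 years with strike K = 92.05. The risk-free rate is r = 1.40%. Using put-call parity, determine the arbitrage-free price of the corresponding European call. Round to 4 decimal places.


Put-call parity: C - P = S_0 * exp(-qT) - K * exp(-rT).
S_0 * exp(-qT) = 88.6300 * 0.99153602 = 87.87983771
K * exp(-rT) = 92.0500 * 0.99302444 = 91.40789997
C = P + S*exp(-qT) - K*exp(-rT)
C = 8.2333 + 87.87983771 - 91.40789997 = 4.7052

Answer: Call price = 4.7052


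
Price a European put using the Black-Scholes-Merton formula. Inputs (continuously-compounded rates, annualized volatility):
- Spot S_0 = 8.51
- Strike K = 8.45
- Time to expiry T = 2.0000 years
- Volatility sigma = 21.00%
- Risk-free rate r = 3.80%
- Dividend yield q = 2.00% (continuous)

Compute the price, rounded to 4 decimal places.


Answer: Price = 0.7823

Derivation:
d1 = (ln(S/K) + (r - q + 0.5*sigma^2) * T) / (sigma * sqrt(T)) = 0.29353518
d2 = d1 - sigma * sqrt(T) = -0.00344967
exp(-rT) = 0.92681621; exp(-qT) = 0.96078944
P = K * exp(-rT) * N(-d2) - S_0 * exp(-qT) * N(-d1)
N(-d1) = 0.38455656; N(-d2) = 0.50137622
P = 8.4500 * 0.92681621 * 0.50137622 - 8.5100 * 0.96078944 * 0.38455656 = 0.7823


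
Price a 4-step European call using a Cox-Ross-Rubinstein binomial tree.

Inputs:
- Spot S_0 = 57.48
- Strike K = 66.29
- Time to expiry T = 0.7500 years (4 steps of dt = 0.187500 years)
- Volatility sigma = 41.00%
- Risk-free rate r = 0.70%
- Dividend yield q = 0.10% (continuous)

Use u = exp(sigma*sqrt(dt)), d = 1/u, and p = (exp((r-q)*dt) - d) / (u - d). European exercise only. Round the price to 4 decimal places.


dt = T/N = 0.187500
u = exp(sigma*sqrt(dt)) = 1.194270; d = 1/u = 0.837332
p = (exp((r-q)*dt) - d) / (u - d) = 0.458886
Discount per step: exp(-r*dt) = 0.998688
Stock lattice S(k, i) with i counting down-moves:
  k=0: S(0,0) = 57.4800
  k=1: S(1,0) = 68.6466; S(1,1) = 48.1298
  k=2: S(2,0) = 81.9826; S(2,1) = 57.4800; S(2,2) = 40.3006
  k=3: S(3,0) = 97.9094; S(3,1) = 68.6466; S(3,2) = 48.1298; S(3,3) = 33.7450
  k=4: S(4,0) = 116.9303; S(4,1) = 81.9826; S(4,2) = 57.4800; S(4,3) = 40.3006; S(4,4) = 28.2557
Terminal payoffs V(N, i) = max(S_T - K, 0):
  V(4,0) = 50.640284; V(4,1) = 15.692637; V(4,2) = 0.000000; V(4,3) = 0.000000; V(4,4) = 0.000000
Backward induction: V(k, i) = exp(-r*dt) * [p * V(k+1, i) + (1-p) * V(k+1, i+1)].
  V(3,0) = exp(-r*dt) * [p*50.640284 + (1-p)*15.692637] = 31.688004
  V(3,1) = exp(-r*dt) * [p*15.692637 + (1-p)*0.000000] = 7.191686
  V(3,2) = exp(-r*dt) * [p*0.000000 + (1-p)*0.000000] = 0.000000
  V(3,3) = exp(-r*dt) * [p*0.000000 + (1-p)*0.000000] = 0.000000
  V(2,0) = exp(-r*dt) * [p*31.688004 + (1-p)*7.191686] = 18.408526
  V(2,1) = exp(-r*dt) * [p*7.191686 + (1-p)*0.000000] = 3.295835
  V(2,2) = exp(-r*dt) * [p*0.000000 + (1-p)*0.000000] = 0.000000
  V(1,0) = exp(-r*dt) * [p*18.408526 + (1-p)*3.295835] = 10.217418
  V(1,1) = exp(-r*dt) * [p*3.295835 + (1-p)*0.000000] = 1.510429
  V(0,0) = exp(-r*dt) * [p*10.217418 + (1-p)*1.510429] = 5.498722

Answer: Price = V(0,0) = 5.4987


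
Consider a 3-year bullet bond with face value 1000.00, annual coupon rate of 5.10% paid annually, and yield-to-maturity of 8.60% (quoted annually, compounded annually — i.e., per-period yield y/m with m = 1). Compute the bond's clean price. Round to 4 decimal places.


Answer: Price = 910.7693

Derivation:
Coupon per period c = face * coupon_rate / m = 51.000000
Periods per year m = 1; per-period yield y/m = 0.086000
Number of cashflows N = 3
Cashflows (t years, CF_t, discount factor 1/(1+y/m)^(m*t), PV):
  t = 1.0000: CF_t = 51.000000, DF = 0.920810, PV = 46.961326
  t = 2.0000: CF_t = 51.000000, DF = 0.847892, PV = 43.242473
  t = 3.0000: CF_t = 1051.000000, DF = 0.780747, PV = 820.565475
Price P = sum_t PV_t = 910.769274


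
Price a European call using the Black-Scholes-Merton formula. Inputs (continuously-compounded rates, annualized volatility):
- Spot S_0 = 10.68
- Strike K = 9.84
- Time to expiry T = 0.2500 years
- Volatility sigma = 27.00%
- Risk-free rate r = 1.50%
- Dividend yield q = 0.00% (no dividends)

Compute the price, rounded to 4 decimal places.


Answer: Price = 1.0967

Derivation:
d1 = (ln(S/K) + (r - q + 0.5*sigma^2) * T) / (sigma * sqrt(T)) = 0.70207128
d2 = d1 - sigma * sqrt(T) = 0.56707128
exp(-rT) = 0.99625702; exp(-qT) = 1.00000000
C = S_0 * exp(-qT) * N(d1) - K * exp(-rT) * N(d2)
N(d1) = 0.75868264; N(d2) = 0.71466712
C = 10.6800 * 1.00000000 * 0.75868264 - 9.8400 * 0.99625702 * 0.71466712 = 1.0967


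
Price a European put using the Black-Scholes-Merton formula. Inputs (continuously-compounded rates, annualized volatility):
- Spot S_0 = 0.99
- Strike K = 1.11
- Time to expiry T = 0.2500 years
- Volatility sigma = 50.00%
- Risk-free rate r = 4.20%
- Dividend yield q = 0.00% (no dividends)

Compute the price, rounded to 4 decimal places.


d1 = (ln(S/K) + (r - q + 0.5*sigma^2) * T) / (sigma * sqrt(T)) = -0.29064140
d2 = d1 - sigma * sqrt(T) = -0.54064140
exp(-rT) = 0.98955493; exp(-qT) = 1.00000000
P = K * exp(-rT) * N(-d2) - S_0 * exp(-qT) * N(-d1)
N(-d1) = 0.61433721; N(-d2) = 0.70562261
P = 1.1100 * 0.98955493 * 0.70562261 - 0.9900 * 1.00000000 * 0.61433721 = 0.1669

Answer: Price = 0.1669


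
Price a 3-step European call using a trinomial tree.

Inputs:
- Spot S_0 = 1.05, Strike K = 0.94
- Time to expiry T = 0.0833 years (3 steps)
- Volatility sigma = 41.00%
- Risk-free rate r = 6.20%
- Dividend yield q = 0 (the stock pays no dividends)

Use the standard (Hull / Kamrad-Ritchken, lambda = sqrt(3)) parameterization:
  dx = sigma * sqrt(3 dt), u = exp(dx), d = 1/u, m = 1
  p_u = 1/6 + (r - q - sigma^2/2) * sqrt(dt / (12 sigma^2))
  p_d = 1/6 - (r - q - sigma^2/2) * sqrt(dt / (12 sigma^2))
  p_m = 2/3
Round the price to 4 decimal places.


dt = T/N = 0.027767; dx = sigma*sqrt(3*dt) = 0.118333
u = exp(dx) = 1.125619; d = 1/u = 0.888400
p_u = 0.164080, p_m = 0.666667, p_d = 0.169254
Discount per step: exp(-r*dt) = 0.998280
Stock lattice S(k, j) with j the centered position index:
  k=0: S(0,+0) = 1.0500
  k=1: S(1,-1) = 0.9328; S(1,+0) = 1.0500; S(1,+1) = 1.1819
  k=2: S(2,-2) = 0.8287; S(2,-1) = 0.9328; S(2,+0) = 1.0500; S(2,+1) = 1.1819; S(2,+2) = 1.3304
  k=3: S(3,-3) = 0.7362; S(3,-2) = 0.8287; S(3,-1) = 0.9328; S(3,+0) = 1.0500; S(3,+1) = 1.1819; S(3,+2) = 1.3304; S(3,+3) = 1.4975
Terminal payoffs V(N, j) = max(S_T - K, 0):
  V(3,-3) = 0.000000; V(3,-2) = 0.000000; V(3,-1) = 0.000000; V(3,+0) = 0.110000; V(3,+1) = 0.241900; V(3,+2) = 0.390369; V(3,+3) = 0.557489
Backward induction: V(k, j) = exp(-r*dt) * [p_u * V(k+1, j+1) + p_m * V(k+1, j) + p_d * V(k+1, j-1)]
  V(2,-2) = exp(-r*dt) * [p_u*0.000000 + p_m*0.000000 + p_d*0.000000] = 0.000000
  V(2,-1) = exp(-r*dt) * [p_u*0.110000 + p_m*0.000000 + p_d*0.000000] = 0.018018
  V(2,+0) = exp(-r*dt) * [p_u*0.241900 + p_m*0.110000 + p_d*0.000000] = 0.112830
  V(2,+1) = exp(-r*dt) * [p_u*0.390369 + p_m*0.241900 + p_d*0.110000] = 0.243517
  V(2,+2) = exp(-r*dt) * [p_u*0.557489 + p_m*0.390369 + p_d*0.241900] = 0.391986
  V(1,-1) = exp(-r*dt) * [p_u*0.112830 + p_m*0.018018 + p_d*0.000000] = 0.030472
  V(1,+0) = exp(-r*dt) * [p_u*0.243517 + p_m*0.112830 + p_d*0.018018] = 0.118022
  V(1,+1) = exp(-r*dt) * [p_u*0.391986 + p_m*0.243517 + p_d*0.112830] = 0.245335
  V(0,+0) = exp(-r*dt) * [p_u*0.245335 + p_m*0.118022 + p_d*0.030472] = 0.123880

Answer: Price = V(0,0) = 0.1239


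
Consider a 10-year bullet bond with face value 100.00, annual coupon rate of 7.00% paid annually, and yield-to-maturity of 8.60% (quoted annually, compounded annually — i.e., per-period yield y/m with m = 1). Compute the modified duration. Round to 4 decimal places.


Answer: Modified duration = 6.7758

Derivation:
Coupon per period c = face * coupon_rate / m = 7.000000
Periods per year m = 1; per-period yield y/m = 0.086000
Number of cashflows N = 10
Cashflows (t years, CF_t, discount factor 1/(1+y/m)^(m*t), PV):
  t = 1.0000: CF_t = 7.000000, DF = 0.920810, PV = 6.445672
  t = 2.0000: CF_t = 7.000000, DF = 0.847892, PV = 5.935241
  t = 3.0000: CF_t = 7.000000, DF = 0.780747, PV = 5.465232
  t = 4.0000: CF_t = 7.000000, DF = 0.718920, PV = 5.032442
  t = 5.0000: CF_t = 7.000000, DF = 0.661989, PV = 4.633924
  t = 6.0000: CF_t = 7.000000, DF = 0.609566, PV = 4.266965
  t = 7.0000: CF_t = 7.000000, DF = 0.561295, PV = 3.929065
  t = 8.0000: CF_t = 7.000000, DF = 0.516846, PV = 3.617924
  t = 9.0000: CF_t = 7.000000, DF = 0.475917, PV = 3.331422
  t = 10.0000: CF_t = 107.000000, DF = 0.438230, PV = 46.890571
Price P = sum_t PV_t = 89.548458
First compute Macaulay numerator sum_t t * PV_t:
  t * PV_t at t = 1.0000: 6.445672
  t * PV_t at t = 2.0000: 11.870483
  t * PV_t at t = 3.0000: 16.395695
  t * PV_t at t = 4.0000: 20.129766
  t * PV_t at t = 5.0000: 23.169620
  t * PV_t at t = 6.0000: 25.601790
  t * PV_t at t = 7.0000: 27.503458
  t * PV_t at t = 8.0000: 28.943392
  t * PV_t at t = 9.0000: 29.982795
  t * PV_t at t = 10.0000: 468.905714
Macaulay duration D = 658.948386 / 89.548458 = 7.358568
Modified duration = D / (1 + y/m) = 7.358568 / (1 + 0.086000) = 6.775845


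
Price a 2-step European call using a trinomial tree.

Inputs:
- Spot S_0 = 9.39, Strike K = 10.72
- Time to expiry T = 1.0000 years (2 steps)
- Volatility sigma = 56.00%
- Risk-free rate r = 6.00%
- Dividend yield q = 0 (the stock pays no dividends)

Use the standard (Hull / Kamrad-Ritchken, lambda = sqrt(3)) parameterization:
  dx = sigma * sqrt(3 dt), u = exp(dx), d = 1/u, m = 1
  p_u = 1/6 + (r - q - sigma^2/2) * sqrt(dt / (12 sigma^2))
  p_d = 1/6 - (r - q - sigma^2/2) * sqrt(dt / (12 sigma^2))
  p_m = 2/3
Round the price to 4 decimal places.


dt = T/N = 0.500000; dx = sigma*sqrt(3*dt) = 0.685857
u = exp(dx) = 1.985473; d = 1/u = 0.503658
p_u = 0.131382, p_m = 0.666667, p_d = 0.201951
Discount per step: exp(-r*dt) = 0.970446
Stock lattice S(k, j) with j the centered position index:
  k=0: S(0,+0) = 9.3900
  k=1: S(1,-1) = 4.7294; S(1,+0) = 9.3900; S(1,+1) = 18.6436
  k=2: S(2,-2) = 2.3820; S(2,-1) = 4.7294; S(2,+0) = 9.3900; S(2,+1) = 18.6436; S(2,+2) = 37.0163
Terminal payoffs V(N, j) = max(S_T - K, 0):
  V(2,-2) = 0.000000; V(2,-1) = 0.000000; V(2,+0) = 0.000000; V(2,+1) = 7.923591; V(2,+2) = 26.296344
Backward induction: V(k, j) = exp(-r*dt) * [p_u * V(k+1, j+1) + p_m * V(k+1, j) + p_d * V(k+1, j-1)]
  V(1,-1) = exp(-r*dt) * [p_u*0.000000 + p_m*0.000000 + p_d*0.000000] = 0.000000
  V(1,+0) = exp(-r*dt) * [p_u*7.923591 + p_m*0.000000 + p_d*0.000000] = 1.010253
  V(1,+1) = exp(-r*dt) * [p_u*26.296344 + p_m*7.923591 + p_d*0.000000] = 8.479044
  V(0,+0) = exp(-r*dt) * [p_u*8.479044 + p_m*1.010253 + p_d*0.000000] = 1.734670

Answer: Price = V(0,0) = 1.7347


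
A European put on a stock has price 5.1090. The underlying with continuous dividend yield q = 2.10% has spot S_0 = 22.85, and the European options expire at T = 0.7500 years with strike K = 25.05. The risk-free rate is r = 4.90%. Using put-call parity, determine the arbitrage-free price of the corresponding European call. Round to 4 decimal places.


Answer: Call price = 3.4558

Derivation:
Put-call parity: C - P = S_0 * exp(-qT) - K * exp(-rT).
S_0 * exp(-qT) = 22.8500 * 0.98437338 = 22.49293179
K * exp(-rT) = 25.0500 * 0.96391708 = 24.14612297
C = P + S*exp(-qT) - K*exp(-rT)
C = 5.1090 + 22.49293179 - 24.14612297 = 3.4558
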